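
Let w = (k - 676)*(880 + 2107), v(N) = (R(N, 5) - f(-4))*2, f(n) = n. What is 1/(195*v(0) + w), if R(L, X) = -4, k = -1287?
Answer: -1/5863481 ≈ -1.7055e-7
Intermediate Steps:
v(N) = 0 (v(N) = (-4 - 1*(-4))*2 = (-4 + 4)*2 = 0*2 = 0)
w = -5863481 (w = (-1287 - 676)*(880 + 2107) = -1963*2987 = -5863481)
1/(195*v(0) + w) = 1/(195*0 - 5863481) = 1/(0 - 5863481) = 1/(-5863481) = -1/5863481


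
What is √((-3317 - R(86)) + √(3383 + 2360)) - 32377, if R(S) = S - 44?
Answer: -32377 + I*√(3359 - √5743) ≈ -32377.0 + 57.299*I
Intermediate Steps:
R(S) = -44 + S
√((-3317 - R(86)) + √(3383 + 2360)) - 32377 = √((-3317 - (-44 + 86)) + √(3383 + 2360)) - 32377 = √((-3317 - 1*42) + √5743) - 32377 = √((-3317 - 42) + √5743) - 32377 = √(-3359 + √5743) - 32377 = -32377 + √(-3359 + √5743)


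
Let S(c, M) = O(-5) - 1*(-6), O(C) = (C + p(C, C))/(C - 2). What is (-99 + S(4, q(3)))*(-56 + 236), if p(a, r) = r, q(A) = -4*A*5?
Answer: -115380/7 ≈ -16483.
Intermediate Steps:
q(A) = -20*A
O(C) = 2*C/(-2 + C) (O(C) = (C + C)/(C - 2) = (2*C)/(-2 + C) = 2*C/(-2 + C))
S(c, M) = 52/7 (S(c, M) = 2*(-5)/(-2 - 5) - 1*(-6) = 2*(-5)/(-7) + 6 = 2*(-5)*(-1/7) + 6 = 10/7 + 6 = 52/7)
(-99 + S(4, q(3)))*(-56 + 236) = (-99 + 52/7)*(-56 + 236) = -641/7*180 = -115380/7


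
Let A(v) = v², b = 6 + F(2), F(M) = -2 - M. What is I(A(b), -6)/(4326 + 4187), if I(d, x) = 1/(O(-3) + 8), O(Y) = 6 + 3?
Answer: 1/144721 ≈ 6.9098e-6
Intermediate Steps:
O(Y) = 9
b = 2 (b = 6 + (-2 - 1*2) = 6 + (-2 - 2) = 6 - 4 = 2)
I(d, x) = 1/17 (I(d, x) = 1/(9 + 8) = 1/17)
I(A(b), -6)/(4326 + 4187) = (1/17)/(4326 + 4187) = (1/17)/8513 = (1/8513)*(1/17) = 1/144721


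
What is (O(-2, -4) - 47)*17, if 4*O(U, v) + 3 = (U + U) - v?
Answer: -3247/4 ≈ -811.75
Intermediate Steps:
O(U, v) = -¾ + U/2 - v/4 (O(U, v) = -¾ + ((U + U) - v)/4 = -¾ + (2*U - v)/4 = -¾ + (-v + 2*U)/4 = -¾ + (U/2 - v/4) = -¾ + U/2 - v/4)
(O(-2, -4) - 47)*17 = ((-¾ + (½)*(-2) - ¼*(-4)) - 47)*17 = ((-¾ - 1 + 1) - 47)*17 = (-¾ - 47)*17 = -191/4*17 = -3247/4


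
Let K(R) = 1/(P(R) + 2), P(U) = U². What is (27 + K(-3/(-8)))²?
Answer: 14160169/18769 ≈ 754.44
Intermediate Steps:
K(R) = 1/(2 + R²) (K(R) = 1/(R² + 2) = 1/(2 + R²))
(27 + K(-3/(-8)))² = (27 + 1/(2 + (-3/(-8))²))² = (27 + 1/(2 + (-3*(-⅛))²))² = (27 + 1/(2 + (3/8)²))² = (27 + 1/(2 + 9/64))² = (27 + 1/(137/64))² = (27 + 64/137)² = (3763/137)² = 14160169/18769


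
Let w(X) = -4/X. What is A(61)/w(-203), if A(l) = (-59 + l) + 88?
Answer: 9135/2 ≈ 4567.5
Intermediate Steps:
A(l) = 29 + l
A(61)/w(-203) = (29 + 61)/((-4/(-203))) = 90/((-4*(-1/203))) = 90/(4/203) = 90*(203/4) = 9135/2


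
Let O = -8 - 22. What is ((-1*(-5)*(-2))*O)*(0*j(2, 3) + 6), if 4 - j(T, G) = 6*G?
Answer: 1800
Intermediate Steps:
O = -30
j(T, G) = 4 - 6*G
((-1*(-5)*(-2))*O)*(0*j(2, 3) + 6) = ((-1*(-5)*(-2))*(-30))*(0*(4 - 6*3) + 6) = ((5*(-2))*(-30))*(0*(4 - 18) + 6) = (-10*(-30))*(0*(-14) + 6) = 300*(0 + 6) = 300*6 = 1800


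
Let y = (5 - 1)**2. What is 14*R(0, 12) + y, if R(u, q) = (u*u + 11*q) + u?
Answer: 1864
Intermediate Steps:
y = 16 (y = 4**2 = 16)
R(u, q) = u + u**2 + 11*q (R(u, q) = (u**2 + 11*q) + u = u + u**2 + 11*q)
14*R(0, 12) + y = 14*(0 + 0**2 + 11*12) + 16 = 14*(0 + 0 + 132) + 16 = 14*132 + 16 = 1848 + 16 = 1864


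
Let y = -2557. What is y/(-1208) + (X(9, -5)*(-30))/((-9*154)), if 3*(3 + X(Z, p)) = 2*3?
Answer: 584627/279048 ≈ 2.0951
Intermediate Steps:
X(Z, p) = -1 (X(Z, p) = -3 + (2*3)/3 = -3 + (⅓)*6 = -3 + 2 = -1)
y/(-1208) + (X(9, -5)*(-30))/((-9*154)) = -2557/(-1208) + (-1*(-30))/((-9*154)) = -2557*(-1/1208) + 30/(-1386) = 2557/1208 + 30*(-1/1386) = 2557/1208 - 5/231 = 584627/279048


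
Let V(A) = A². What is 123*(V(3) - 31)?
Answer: -2706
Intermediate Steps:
123*(V(3) - 31) = 123*(3² - 31) = 123*(9 - 31) = 123*(-22) = -2706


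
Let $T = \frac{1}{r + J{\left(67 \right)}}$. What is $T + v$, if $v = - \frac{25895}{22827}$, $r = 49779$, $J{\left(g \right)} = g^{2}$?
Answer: $- \frac{1405247033}{1238775636} \approx -1.1344$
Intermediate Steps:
$T = \frac{1}{54268}$ ($T = \frac{1}{49779 + 67^{2}} = \frac{1}{49779 + 4489} = \frac{1}{54268} \approx 1.8427 \cdot 10^{-5}$)
$v = - \frac{25895}{22827}$ ($v = \left(-25895\right) \frac{1}{22827} = - \frac{25895}{22827} \approx -1.1344$)
$T + v = \frac{1}{54268} - \frac{25895}{22827} = - \frac{1405247033}{1238775636}$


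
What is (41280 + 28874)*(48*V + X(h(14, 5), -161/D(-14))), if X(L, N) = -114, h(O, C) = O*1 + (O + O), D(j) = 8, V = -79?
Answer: -274021524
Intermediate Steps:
h(O, C) = 3*O (h(O, C) = O + 2*O = 3*O)
(41280 + 28874)*(48*V + X(h(14, 5), -161/D(-14))) = (41280 + 28874)*(48*(-79) - 114) = 70154*(-3792 - 114) = 70154*(-3906) = -274021524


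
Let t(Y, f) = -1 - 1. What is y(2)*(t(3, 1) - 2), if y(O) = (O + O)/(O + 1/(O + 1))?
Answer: -48/7 ≈ -6.8571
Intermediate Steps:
t(Y, f) = -2
y(O) = 2*O/(O + 1/(1 + O)) (y(O) = (2*O)/(O + 1/(1 + O)) = 2*O/(O + 1/(1 + O)))
y(2)*(t(3, 1) - 2) = (2*2*(1 + 2)/(1 + 2 + 2²))*(-2 - 2) = (2*2*3/(1 + 2 + 4))*(-4) = (2*2*3/7)*(-4) = (2*2*(⅐)*3)*(-4) = (12/7)*(-4) = -48/7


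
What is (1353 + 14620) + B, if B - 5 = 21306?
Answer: 37284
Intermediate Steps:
B = 21311 (B = 5 + 21306 = 21311)
(1353 + 14620) + B = (1353 + 14620) + 21311 = 15973 + 21311 = 37284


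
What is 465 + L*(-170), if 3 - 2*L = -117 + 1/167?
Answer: -1625660/167 ≈ -9734.5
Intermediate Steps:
L = 20039/334 (L = 3/2 - (-117 + 1/167)/2 = 3/2 - ½*(-19538/167) = 3/2 + 9769/167 = 20039/334 ≈ 59.997)
465 + L*(-170) = 465 + (20039/334)*(-170) = 465 - 1703315/167 = -1625660/167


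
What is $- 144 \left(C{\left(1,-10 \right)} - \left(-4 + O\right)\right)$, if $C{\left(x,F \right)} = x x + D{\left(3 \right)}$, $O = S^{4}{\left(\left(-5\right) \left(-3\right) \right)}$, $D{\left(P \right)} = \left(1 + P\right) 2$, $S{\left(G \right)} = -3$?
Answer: $9792$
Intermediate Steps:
$D{\left(P \right)} = 2 + 2 P$
$O = 81$ ($O = \left(-3\right)^{4} = 81$)
$C{\left(x,F \right)} = 8 + x^{2}$ ($C{\left(x,F \right)} = x x + \left(2 + 2 \cdot 3\right) = x^{2} + \left(2 + 6\right) = x^{2} + 8 = 8 + x^{2}$)
$- 144 \left(C{\left(1,-10 \right)} - \left(-4 + O\right)\right) = - 144 \left(\left(8 + 1^{2}\right) - \left(-4 + 81\right)\right) = - 144 \left(\left(8 + 1\right) - 77\right) = - 144 \left(9 - 77\right) = \left(-144\right) \left(-68\right) = 9792$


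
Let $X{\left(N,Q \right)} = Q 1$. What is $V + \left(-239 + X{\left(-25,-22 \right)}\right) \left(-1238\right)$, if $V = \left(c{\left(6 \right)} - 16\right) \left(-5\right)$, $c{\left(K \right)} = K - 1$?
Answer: $323173$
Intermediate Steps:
$c{\left(K \right)} = -1 + K$ ($c{\left(K \right)} = K - 1 = -1 + K$)
$X{\left(N,Q \right)} = Q$
$V = 55$ ($V = \left(\left(-1 + 6\right) - 16\right) \left(-5\right) = \left(5 - 16\right) \left(-5\right) = \left(-11\right) \left(-5\right) = 55$)
$V + \left(-239 + X{\left(-25,-22 \right)}\right) \left(-1238\right) = 55 + \left(-239 - 22\right) \left(-1238\right) = 55 - -323118 = 55 + 323118 = 323173$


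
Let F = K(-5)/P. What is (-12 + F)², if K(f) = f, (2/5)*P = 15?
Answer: 33124/225 ≈ 147.22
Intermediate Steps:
P = 75/2 (P = (5/2)*15 = 75/2 ≈ 37.500)
F = -2/15 (F = -5/75/2 = -5*2/75 = -2/15 ≈ -0.13333)
(-12 + F)² = (-12 - 2/15)² = (-182/15)² = 33124/225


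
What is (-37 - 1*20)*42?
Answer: -2394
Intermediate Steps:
(-37 - 1*20)*42 = (-37 - 20)*42 = -57*42 = -2394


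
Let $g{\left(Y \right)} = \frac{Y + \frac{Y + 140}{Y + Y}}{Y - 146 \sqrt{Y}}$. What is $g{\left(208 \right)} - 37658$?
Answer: $- \frac{82668068375}{2195232} - \frac{1585487 \sqrt{13}}{57076032} \approx -37658.0$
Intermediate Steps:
$g{\left(Y \right)} = \frac{Y + \frac{140 + Y}{2 Y}}{Y - 146 \sqrt{Y}}$
$g{\left(208 \right)} - 37658 = \frac{70 + 208^{2} + \frac{1}{2} \cdot 208}{208^{2} - 146 \cdot 208^{\frac{3}{2}}} - 37658 = \frac{70 + 43264 + 104}{43264 - 146 \cdot 832 \sqrt{13}} - 37658 = \frac{1}{43264 - 121472 \sqrt{13}} \cdot 43438 - 37658 = \frac{43438}{43264 - 121472 \sqrt{13}} - 37658 = -37658 + \frac{43438}{43264 - 121472 \sqrt{13}}$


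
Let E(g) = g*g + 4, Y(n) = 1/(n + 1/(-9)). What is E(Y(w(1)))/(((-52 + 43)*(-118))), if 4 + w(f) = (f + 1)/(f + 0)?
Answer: 1525/383382 ≈ 0.0039778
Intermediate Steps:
w(f) = -4 + (1 + f)/f (w(f) = -4 + (f + 1)/(f + 0) = -4 + (1 + f)/f)
Y(n) = 1/(-⅑ + n) (Y(n) = 1/(n - ⅑) = 1/(-⅑ + n))
E(g) = 4 + g² (E(g) = g² + 4 = 4 + g²)
E(Y(w(1)))/(((-52 + 43)*(-118))) = (4 + (9/(-1 + 9*(-3 + 1/1)))²)/(((-52 + 43)*(-118))) = (4 + (9/(-1 + 9*(-3 + 1)))²)/((-9*(-118))) = (4 + (9/(-1 + 9*(-2)))²)/1062 = (4 + (9/(-1 - 18))²)*(1/1062) = (4 + (9/(-19))²)*(1/1062) = (4 + (9*(-1/19))²)*(1/1062) = (4 + (-9/19)²)*(1/1062) = (4 + 81/361)*(1/1062) = (1525/361)*(1/1062) = 1525/383382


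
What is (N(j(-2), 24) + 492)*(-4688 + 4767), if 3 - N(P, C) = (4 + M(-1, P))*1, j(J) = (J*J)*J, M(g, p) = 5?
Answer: 38394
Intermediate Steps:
j(J) = J³ (j(J) = J²*J = J³)
N(P, C) = -6 (N(P, C) = 3 - (4 + 5) = 3 - 9 = -6)
(N(j(-2), 24) + 492)*(-4688 + 4767) = (-6 + 492)*(-4688 + 4767) = 486*79 = 38394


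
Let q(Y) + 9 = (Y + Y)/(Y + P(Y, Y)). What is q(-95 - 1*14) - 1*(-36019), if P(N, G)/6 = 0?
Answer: 36012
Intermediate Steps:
P(N, G) = 0 (P(N, G) = 6*0 = 0)
q(Y) = -7 (q(Y) = -9 + (Y + Y)/(Y + 0) = -9 + (2*Y)/Y = -9 + 2 = -7)
q(-95 - 1*14) - 1*(-36019) = -7 - 1*(-36019) = -7 + 36019 = 36012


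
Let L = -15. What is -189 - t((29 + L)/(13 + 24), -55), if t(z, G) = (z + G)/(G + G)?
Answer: -771251/4070 ≈ -189.50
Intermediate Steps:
t(z, G) = (G + z)/(2*G) (t(z, G) = (G + z)/((2*G)) = (G + z)*(1/(2*G)) = (G + z)/(2*G))
-189 - t((29 + L)/(13 + 24), -55) = -189 - (-55 + (29 - 15)/(13 + 24))/(2*(-55)) = -189 - (-1)*(-55 + 14/37)/(2*55) = -189 - (-1)*(-2021)/(2*55*37) = -189 - 1*2021/4070 = -189 - 2021/4070 = -771251/4070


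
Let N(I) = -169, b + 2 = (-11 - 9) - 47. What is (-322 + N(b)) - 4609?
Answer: -5100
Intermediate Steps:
b = -69 (b = -2 + ((-11 - 9) - 47) = -2 + (-20 - 47) = -2 - 67 = -69)
(-322 + N(b)) - 4609 = (-322 - 169) - 4609 = -491 - 4609 = -5100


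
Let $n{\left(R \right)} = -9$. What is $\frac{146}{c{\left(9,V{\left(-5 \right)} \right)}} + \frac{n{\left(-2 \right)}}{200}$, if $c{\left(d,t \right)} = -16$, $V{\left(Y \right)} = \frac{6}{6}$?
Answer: $- \frac{917}{100} \approx -9.17$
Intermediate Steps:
$V{\left(Y \right)} = 1$ ($V{\left(Y \right)} = 6 \cdot \frac{1}{6} = 1$)
$\frac{146}{c{\left(9,V{\left(-5 \right)} \right)}} + \frac{n{\left(-2 \right)}}{200} = \frac{146}{-16} - \frac{9}{200} = 146 \left(- \frac{1}{16}\right) - \frac{9}{200} = - \frac{73}{8} - \frac{9}{200} = - \frac{917}{100}$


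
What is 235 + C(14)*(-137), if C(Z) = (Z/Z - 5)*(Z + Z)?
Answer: 15579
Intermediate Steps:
C(Z) = -8*Z (C(Z) = (1 - 5)*(2*Z) = -8*Z)
235 + C(14)*(-137) = 235 - 8*14*(-137) = 235 - 112*(-137) = 235 + 15344 = 15579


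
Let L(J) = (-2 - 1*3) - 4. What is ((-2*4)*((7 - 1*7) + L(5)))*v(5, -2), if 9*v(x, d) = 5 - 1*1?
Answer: 32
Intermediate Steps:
v(x, d) = 4/9 (v(x, d) = (5 - 1*1)/9 = (5 - 1)/9 = (⅑)*4 = 4/9)
L(J) = -9 (L(J) = (-2 - 3) - 4 = -5 - 4 = -9)
((-2*4)*((7 - 1*7) + L(5)))*v(5, -2) = ((-2*4)*((7 - 1*7) - 9))*(4/9) = -8*((7 - 7) - 9)*(4/9) = -8*(0 - 9)*(4/9) = -8*(-9)*(4/9) = 72*(4/9) = 32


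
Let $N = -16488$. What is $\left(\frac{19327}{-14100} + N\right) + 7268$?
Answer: $- \frac{130021327}{14100} \approx -9221.4$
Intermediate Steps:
$\left(\frac{19327}{-14100} + N\right) + 7268 = \left(\frac{19327}{-14100} - 16488\right) + 7268 = \left(19327 \left(- \frac{1}{14100}\right) - 16488\right) + 7268 = \left(- \frac{19327}{14100} - 16488\right) + 7268 = - \frac{232500127}{14100} + 7268 = - \frac{130021327}{14100}$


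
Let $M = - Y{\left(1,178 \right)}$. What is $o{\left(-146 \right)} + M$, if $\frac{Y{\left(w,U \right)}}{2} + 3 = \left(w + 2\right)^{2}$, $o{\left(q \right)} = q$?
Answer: $-158$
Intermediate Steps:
$Y{\left(w,U \right)} = -6 + 2 \left(2 + w\right)^{2}$ ($Y{\left(w,U \right)} = -6 + 2 \left(w + 2\right)^{2} = -6 + 2 \left(2 + w\right)^{2}$)
$M = -12$ ($M = - (-6 + 2 \left(2 + 1\right)^{2}) = - (-6 + 2 \cdot 3^{2}) = - (-6 + 2 \cdot 9) = - (-6 + 18) = \left(-1\right) 12 = -12$)
$o{\left(-146 \right)} + M = -146 - 12 = -158$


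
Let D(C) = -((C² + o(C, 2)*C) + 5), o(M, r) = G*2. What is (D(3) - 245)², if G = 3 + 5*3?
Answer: 134689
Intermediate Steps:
G = 18 (G = 3 + 15 = 18)
o(M, r) = 36 (o(M, r) = 18*2 = 36)
D(C) = -5 - C² - 36*C (D(C) = -((C² + 36*C) + 5) = -(5 + C² + 36*C) = -5 - C² - 36*C)
(D(3) - 245)² = ((-5 - 1*3² - 36*3) - 245)² = ((-5 - 1*9 - 108) - 245)² = ((-5 - 9 - 108) - 245)² = (-122 - 245)² = (-367)² = 134689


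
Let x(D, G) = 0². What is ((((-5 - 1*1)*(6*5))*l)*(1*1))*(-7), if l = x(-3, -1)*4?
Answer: 0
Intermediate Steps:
x(D, G) = 0
l = 0 (l = 0*4 = 0)
((((-5 - 1*1)*(6*5))*l)*(1*1))*(-7) = ((((-5 - 1*1)*(6*5))*0)*(1*1))*(-7) = ((((-5 - 1)*30)*0)*1)*(-7) = ((-6*30*0)*1)*(-7) = (-180*0*1)*(-7) = (0*1)*(-7) = 0*(-7) = 0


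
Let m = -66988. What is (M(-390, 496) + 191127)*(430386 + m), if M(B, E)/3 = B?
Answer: 69029993886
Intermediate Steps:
M(B, E) = 3*B
(M(-390, 496) + 191127)*(430386 + m) = (3*(-390) + 191127)*(430386 - 66988) = (-1170 + 191127)*363398 = 189957*363398 = 69029993886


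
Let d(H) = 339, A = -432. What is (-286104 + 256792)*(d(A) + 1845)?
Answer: -64017408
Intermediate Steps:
(-286104 + 256792)*(d(A) + 1845) = (-286104 + 256792)*(339 + 1845) = -29312*2184 = -64017408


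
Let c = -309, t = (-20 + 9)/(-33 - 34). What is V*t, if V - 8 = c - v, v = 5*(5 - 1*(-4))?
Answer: -3806/67 ≈ -56.806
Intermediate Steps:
t = 11/67 (t = -11/(-67) = -11*(-1/67) = 11/67 ≈ 0.16418)
v = 45 (v = 5*(5 + 4) = 5*9 = 45)
V = -346 (V = 8 + (-309 - 1*45) = 8 + (-309 - 45) = 8 - 354 = -346)
V*t = -346*11/67 = -3806/67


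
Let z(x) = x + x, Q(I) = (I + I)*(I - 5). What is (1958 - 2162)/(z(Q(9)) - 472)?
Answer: 51/82 ≈ 0.62195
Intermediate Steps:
Q(I) = 2*I*(-5 + I) (Q(I) = (2*I)*(-5 + I) = 2*I*(-5 + I))
z(x) = 2*x
(1958 - 2162)/(z(Q(9)) - 472) = (1958 - 2162)/(2*(2*9*(-5 + 9)) - 472) = -204/(2*(2*9*4) - 472) = -204/(2*72 - 472) = -204/(144 - 472) = -204/(-328) = -204*(-1/328) = 51/82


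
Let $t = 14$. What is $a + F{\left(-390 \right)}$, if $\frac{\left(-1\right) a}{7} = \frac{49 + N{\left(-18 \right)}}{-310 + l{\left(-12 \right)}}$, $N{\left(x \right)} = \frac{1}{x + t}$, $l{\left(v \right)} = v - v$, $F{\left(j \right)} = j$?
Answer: $- \frac{96447}{248} \approx -388.9$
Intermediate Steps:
$l{\left(v \right)} = 0$
$N{\left(x \right)} = \frac{1}{14 + x}$ ($N{\left(x \right)} = \frac{1}{x + 14} = \frac{1}{14 + x}$)
$a = \frac{273}{248}$ ($a = - 7 \frac{49 + \frac{1}{14 - 18}}{-310 + 0} = - 7 \frac{49 + \frac{1}{-4}}{-310} = - 7 \left(- \frac{49 - \frac{1}{4}}{310}\right) = - 7 \left(\left(- \frac{1}{310}\right) \frac{195}{4}\right) = \left(-7\right) \left(- \frac{39}{248}\right) = \frac{273}{248} \approx 1.1008$)
$a + F{\left(-390 \right)} = \frac{273}{248} - 390 = - \frac{96447}{248}$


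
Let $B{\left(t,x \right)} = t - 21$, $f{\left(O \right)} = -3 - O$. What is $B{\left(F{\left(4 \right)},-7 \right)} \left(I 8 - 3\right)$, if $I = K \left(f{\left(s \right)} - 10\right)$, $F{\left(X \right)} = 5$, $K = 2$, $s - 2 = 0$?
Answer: $3888$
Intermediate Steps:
$s = 2$ ($s = 2 + 0 = 2$)
$I = -30$ ($I = 2 \left(\left(-3 - 2\right) - 10\right) = 2 \left(-5 - 10\right) = 2 \left(-15\right) = -30$)
$B{\left(t,x \right)} = -21 + t$
$B{\left(F{\left(4 \right)},-7 \right)} \left(I 8 - 3\right) = \left(-21 + 5\right) \left(\left(-30\right) 8 - 3\right) = - 16 \left(-240 - 3\right) = \left(-16\right) \left(-243\right) = 3888$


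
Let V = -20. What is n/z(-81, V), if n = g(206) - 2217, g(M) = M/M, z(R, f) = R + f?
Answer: 2216/101 ≈ 21.941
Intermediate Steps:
g(M) = 1
n = -2216 (n = 1 - 2217 = -2216)
n/z(-81, V) = -2216/(-81 - 20) = -2216/(-101) = -2216*(-1/101) = 2216/101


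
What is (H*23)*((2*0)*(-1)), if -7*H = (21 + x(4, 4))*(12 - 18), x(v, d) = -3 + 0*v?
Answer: 0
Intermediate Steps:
x(v, d) = -3 (x(v, d) = -3 + 0 = -3)
H = 108/7 (H = -(21 - 3)*(12 - 18)/7 = -18*(-6)/7 = -1/7*(-108) = 108/7 ≈ 15.429)
(H*23)*((2*0)*(-1)) = ((108/7)*23)*((2*0)*(-1)) = 2484*(0*(-1))/7 = (2484/7)*0 = 0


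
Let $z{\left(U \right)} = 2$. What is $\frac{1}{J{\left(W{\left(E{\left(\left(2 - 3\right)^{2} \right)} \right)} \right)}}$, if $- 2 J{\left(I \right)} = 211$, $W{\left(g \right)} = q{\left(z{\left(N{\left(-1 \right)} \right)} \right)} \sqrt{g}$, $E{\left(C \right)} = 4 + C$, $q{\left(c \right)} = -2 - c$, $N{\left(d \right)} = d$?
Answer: $- \frac{2}{211} \approx -0.0094787$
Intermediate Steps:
$W{\left(g \right)} = - 4 \sqrt{g}$ ($W{\left(g \right)} = \left(-2 - 2\right) \sqrt{g} = - 4 \sqrt{g}$)
$J{\left(I \right)} = - \frac{211}{2}$ ($J{\left(I \right)} = \left(- \frac{1}{2}\right) 211 = - \frac{211}{2}$)
$\frac{1}{J{\left(W{\left(E{\left(\left(2 - 3\right)^{2} \right)} \right)} \right)}} = \frac{1}{- \frac{211}{2}} = - \frac{2}{211}$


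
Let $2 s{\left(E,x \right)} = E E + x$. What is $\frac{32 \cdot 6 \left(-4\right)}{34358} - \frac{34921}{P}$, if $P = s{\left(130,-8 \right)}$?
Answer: $- \frac{14711003}{3538874} \approx -4.157$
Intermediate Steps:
$s{\left(E,x \right)} = \frac{x}{2} + \frac{E^{2}}{2}$ ($s{\left(E,x \right)} = \frac{E E + x}{2} = \frac{E^{2} + x}{2} = \frac{x + E^{2}}{2} = \frac{x}{2} + \frac{E^{2}}{2}$)
$P = 8446$ ($P = \frac{1}{2} \left(-8\right) + \frac{130^{2}}{2} = -4 + \frac{1}{2} \cdot 16900 = -4 + 8450 = 8446$)
$\frac{32 \cdot 6 \left(-4\right)}{34358} - \frac{34921}{P} = \frac{32 \cdot 6 \left(-4\right)}{34358} - \frac{34921}{8446} = 192 \left(-4\right) \frac{1}{34358} - \frac{34921}{8446} = \left(-768\right) \frac{1}{34358} - \frac{34921}{8446} = - \frac{384}{17179} - \frac{34921}{8446} = - \frac{14711003}{3538874}$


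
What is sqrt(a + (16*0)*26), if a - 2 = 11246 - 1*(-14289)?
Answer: sqrt(25537) ≈ 159.80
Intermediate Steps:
a = 25537 (a = 2 + (11246 - 1*(-14289)) = 2 + (11246 + 14289) = 2 + 25535 = 25537)
sqrt(a + (16*0)*26) = sqrt(25537 + (16*0)*26) = sqrt(25537 + 0*26) = sqrt(25537 + 0) = sqrt(25537)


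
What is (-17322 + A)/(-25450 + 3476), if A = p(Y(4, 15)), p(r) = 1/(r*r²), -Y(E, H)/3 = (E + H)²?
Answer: 22003076268415/27912227105538 ≈ 0.78829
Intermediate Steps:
Y(E, H) = -3*(E + H)²
p(r) = r⁻³ (p(r) = 1/(r³) = r⁻³)
A = -1/1270238787 (A = (-3*(4 + 15)²)⁻³ = (-3*19²)⁻³ = (-3*361)⁻³ = (-1083)⁻³ = -1/1270238787 ≈ -7.8725e-10)
(-17322 + A)/(-25450 + 3476) = (-17322 - 1/1270238787)/(-25450 + 3476) = -22003076268415/1270238787/(-21974) = -22003076268415/1270238787*(-1/21974) = 22003076268415/27912227105538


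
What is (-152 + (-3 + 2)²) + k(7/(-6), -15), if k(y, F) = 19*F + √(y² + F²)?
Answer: -436 + √8149/6 ≈ -420.95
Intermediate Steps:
k(y, F) = √(F² + y²) + 19*F (k(y, F) = 19*F + √(F² + y²) = √(F² + y²) + 19*F)
(-152 + (-3 + 2)²) + k(7/(-6), -15) = (-152 + (-3 + 2)²) + (√((-15)² + (7/(-6))²) + 19*(-15)) = (-152 + (-1)²) + (√(225 + (7*(-⅙))²) - 285) = (-152 + 1) + (√(225 + (-7/6)²) - 285) = -151 + (√(225 + 49/36) - 285) = -151 + (√(8149/36) - 285) = -151 + (√8149/6 - 285) = -151 + (-285 + √8149/6) = -436 + √8149/6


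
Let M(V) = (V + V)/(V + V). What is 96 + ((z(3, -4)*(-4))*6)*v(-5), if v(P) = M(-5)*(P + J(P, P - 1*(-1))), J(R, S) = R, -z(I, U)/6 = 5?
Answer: -7104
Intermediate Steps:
z(I, U) = -30 (z(I, U) = -6*5 = -30)
M(V) = 1 (M(V) = (2*V)/((2*V)) = (2*V)*(1/(2*V)) = 1)
v(P) = 2*P (v(P) = 1*(P + P) = 1*(2*P) = 2*P)
96 + ((z(3, -4)*(-4))*6)*v(-5) = 96 + (-30*(-4)*6)*(2*(-5)) = 96 + (120*6)*(-10) = 96 + 720*(-10) = 96 - 7200 = -7104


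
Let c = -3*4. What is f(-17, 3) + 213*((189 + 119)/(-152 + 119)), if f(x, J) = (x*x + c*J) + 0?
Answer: -1735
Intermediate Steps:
c = -12
f(x, J) = x**2 - 12*J (f(x, J) = (x*x - 12*J) + 0 = (x**2 - 12*J) + 0 = x**2 - 12*J)
f(-17, 3) + 213*((189 + 119)/(-152 + 119)) = ((-17)**2 - 12*3) + 213*((189 + 119)/(-152 + 119)) = (289 - 36) + 213*(308/(-33)) = 253 + 213*(308*(-1/33)) = 253 + 213*(-28/3) = 253 - 1988 = -1735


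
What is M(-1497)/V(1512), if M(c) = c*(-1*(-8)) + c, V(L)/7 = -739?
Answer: 13473/5173 ≈ 2.6045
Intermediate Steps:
V(L) = -5173 (V(L) = 7*(-739) = -5173)
M(c) = 9*c (M(c) = c*8 + c = 8*c + c = 9*c)
M(-1497)/V(1512) = (9*(-1497))/(-5173) = -13473*(-1/5173) = 13473/5173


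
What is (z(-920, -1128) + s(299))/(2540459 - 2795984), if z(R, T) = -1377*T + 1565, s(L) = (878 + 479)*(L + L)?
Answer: -788769/85175 ≈ -9.2606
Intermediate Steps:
s(L) = 2714*L (s(L) = 1357*(2*L) = 2714*L)
z(R, T) = 1565 - 1377*T
(z(-920, -1128) + s(299))/(2540459 - 2795984) = ((1565 - 1377*(-1128)) + 2714*299)/(2540459 - 2795984) = ((1565 + 1553256) + 811486)/(-255525) = (1554821 + 811486)*(-1/255525) = 2366307*(-1/255525) = -788769/85175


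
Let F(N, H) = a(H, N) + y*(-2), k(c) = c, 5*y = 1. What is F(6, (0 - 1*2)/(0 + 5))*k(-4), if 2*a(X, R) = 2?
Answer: -12/5 ≈ -2.4000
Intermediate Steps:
a(X, R) = 1 (a(X, R) = (½)*2 = 1)
y = ⅕ (y = (⅕)*1 = ⅕ ≈ 0.20000)
F(N, H) = ⅗ (F(N, H) = 1 + (⅕)*(-2) = 1 - ⅖ = ⅗)
F(6, (0 - 1*2)/(0 + 5))*k(-4) = (⅗)*(-4) = -12/5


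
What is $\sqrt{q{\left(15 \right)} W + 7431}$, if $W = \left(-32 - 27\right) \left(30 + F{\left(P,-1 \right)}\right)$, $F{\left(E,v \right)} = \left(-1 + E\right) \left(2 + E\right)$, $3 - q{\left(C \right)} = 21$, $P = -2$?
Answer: $\sqrt{39291} \approx 198.22$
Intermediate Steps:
$q{\left(C \right)} = -18$ ($q{\left(C \right)} = 3 - 21 = -18$)
$W = -1770$ ($W = \left(-32 - 27\right) \left(30 - \left(4 - 4\right)\right) = - 59 \left(30 - 0\right) = - 59 \left(30 + 0\right) = \left(-59\right) 30 = -1770$)
$\sqrt{q{\left(15 \right)} W + 7431} = \sqrt{\left(-18\right) \left(-1770\right) + 7431} = \sqrt{31860 + 7431} = \sqrt{39291}$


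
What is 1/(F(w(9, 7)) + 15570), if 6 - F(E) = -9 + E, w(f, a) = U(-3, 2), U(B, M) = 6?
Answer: 1/15579 ≈ 6.4189e-5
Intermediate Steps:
w(f, a) = 6
F(E) = 15 - E (F(E) = 6 - (-9 + E) = 6 + (9 - E) = 15 - E)
1/(F(w(9, 7)) + 15570) = 1/((15 - 1*6) + 15570) = 1/((15 - 6) + 15570) = 1/(9 + 15570) = 1/15579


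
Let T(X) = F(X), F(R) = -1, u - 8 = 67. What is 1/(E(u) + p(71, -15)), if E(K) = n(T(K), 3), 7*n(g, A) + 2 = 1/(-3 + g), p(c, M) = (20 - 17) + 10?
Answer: 28/355 ≈ 0.078873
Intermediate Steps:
u = 75 (u = 8 + 67 = 75)
p(c, M) = 13 (p(c, M) = 3 + 10 = 13)
T(X) = -1
n(g, A) = -2/7 + 1/(7*(-3 + g))
E(K) = -9/28 (E(K) = (7 - 2*(-1))/(7*(-3 - 1)) = (⅐)*(7 + 2)/(-4) = (⅐)*(-¼)*9 = -9/28)
1/(E(u) + p(71, -15)) = 1/(-9/28 + 13) = 1/(355/28) = 28/355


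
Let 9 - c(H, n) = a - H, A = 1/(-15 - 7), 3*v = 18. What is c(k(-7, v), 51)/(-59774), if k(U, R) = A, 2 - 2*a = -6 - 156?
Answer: 1607/1315028 ≈ 0.0012220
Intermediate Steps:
a = 82 (a = 1 - (-6 - 156)/2 = 1 - 1/2*(-162) = 1 + 81 = 82)
v = 6 (v = (1/3)*18 = 6)
A = -1/22 (A = 1/(-22) = -1/22 ≈ -0.045455)
k(U, R) = -1/22
c(H, n) = -73 + H (c(H, n) = 9 - (82 - H) = 9 + (-82 + H) = -73 + H)
c(k(-7, v), 51)/(-59774) = (-73 - 1/22)/(-59774) = -1607/22*(-1/59774) = 1607/1315028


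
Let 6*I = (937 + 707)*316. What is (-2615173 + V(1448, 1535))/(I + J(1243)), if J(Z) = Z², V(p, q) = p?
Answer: -2613725/1631633 ≈ -1.6019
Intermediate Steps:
I = 86584 (I = ((937 + 707)*316)/6 = (1644*316)/6 = (⅙)*519504 = 86584)
(-2615173 + V(1448, 1535))/(I + J(1243)) = (-2615173 + 1448)/(86584 + 1243²) = -2613725/(86584 + 1545049) = -2613725/1631633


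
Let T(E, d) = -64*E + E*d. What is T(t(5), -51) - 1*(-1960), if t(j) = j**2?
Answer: -915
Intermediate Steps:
T(t(5), -51) - 1*(-1960) = 5**2*(-64 - 51) - 1*(-1960) = 25*(-115) + 1960 = -2875 + 1960 = -915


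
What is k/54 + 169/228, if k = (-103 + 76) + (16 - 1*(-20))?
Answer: 69/76 ≈ 0.90790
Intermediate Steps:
k = 9 (k = -27 + (16 + 20) = -27 + 36 = 9)
k/54 + 169/228 = 9/54 + 169/228 = 9*(1/54) + 169*(1/228) = 1/6 + 169/228 = 69/76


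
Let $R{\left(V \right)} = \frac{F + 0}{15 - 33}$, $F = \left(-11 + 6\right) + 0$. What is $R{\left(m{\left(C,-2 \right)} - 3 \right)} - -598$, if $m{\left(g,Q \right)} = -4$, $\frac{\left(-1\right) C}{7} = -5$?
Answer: $\frac{10769}{18} \approx 598.28$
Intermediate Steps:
$C = 35$ ($C = \left(-7\right) \left(-5\right) = 35$)
$F = -5$ ($F = -5 + 0 = -5$)
$R{\left(V \right)} = \frac{5}{18}$ ($R{\left(V \right)} = \frac{-5 + 0}{15 - 33} = - \frac{5}{-18} = \left(-5\right) \left(- \frac{1}{18}\right) = \frac{5}{18}$)
$R{\left(m{\left(C,-2 \right)} - 3 \right)} - -598 = \frac{5}{18} - -598 = \frac{5}{18} + 598 = \frac{10769}{18}$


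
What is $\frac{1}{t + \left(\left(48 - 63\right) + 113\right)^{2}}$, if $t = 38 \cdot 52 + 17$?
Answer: $\frac{1}{11597} \approx 8.6229 \cdot 10^{-5}$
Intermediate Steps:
$t = 1993$ ($t = 1976 + 17 = 1993$)
$\frac{1}{t + \left(\left(48 - 63\right) + 113\right)^{2}} = \frac{1}{1993 + \left(\left(48 - 63\right) + 113\right)^{2}} = \frac{1}{1993 + \left(-15 + 113\right)^{2}} = \frac{1}{1993 + 98^{2}} = \frac{1}{1993 + 9604} = \frac{1}{11597}$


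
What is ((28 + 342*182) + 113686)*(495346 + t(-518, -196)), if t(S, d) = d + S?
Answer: 87034457456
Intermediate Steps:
t(S, d) = S + d
((28 + 342*182) + 113686)*(495346 + t(-518, -196)) = ((28 + 342*182) + 113686)*(495346 + (-518 - 196)) = ((28 + 62244) + 113686)*(495346 - 714) = (62272 + 113686)*494632 = 175958*494632 = 87034457456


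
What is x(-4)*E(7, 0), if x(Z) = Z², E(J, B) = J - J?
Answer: 0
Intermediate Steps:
E(J, B) = 0
x(-4)*E(7, 0) = (-4)²*0 = 16*0 = 0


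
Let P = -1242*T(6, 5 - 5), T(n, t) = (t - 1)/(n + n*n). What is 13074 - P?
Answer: 91311/7 ≈ 13044.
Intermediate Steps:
T(n, t) = (-1 + t)/(n + n²)
P = 207/7 (P = -1242*(-1 + (5 - 5))/(6*(1 + 6)) = -207*(-1 + 0)/7 = -207*(-1)/7 = -1242*(-1/42) = 207/7 ≈ 29.571)
13074 - P = 13074 - 1*207/7 = 13074 - 207/7 = 91311/7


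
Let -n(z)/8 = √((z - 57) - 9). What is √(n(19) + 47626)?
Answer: √(47626 - 8*I*√47) ≈ 218.23 - 0.126*I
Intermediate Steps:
n(z) = -8*√(-66 + z) (n(z) = -8*√((z - 57) - 9) = -8*√((-57 + z) - 9) = -8*√(-66 + z))
√(n(19) + 47626) = √(-8*√(-66 + 19) + 47626) = √(-8*I*√47 + 47626) = √(47626 - 8*I*√47)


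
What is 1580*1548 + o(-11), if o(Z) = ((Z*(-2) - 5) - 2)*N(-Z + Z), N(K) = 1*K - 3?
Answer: 2445795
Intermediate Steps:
N(K) = -3 + K (N(K) = K - 3 = -3 + K)
o(Z) = 21 + 6*Z (o(Z) = ((Z*(-2) - 5) - 2)*(-3 + (-Z + Z)) = ((-2*Z - 5) - 2)*(-3 + 0) = ((-5 - 2*Z) - 2)*(-3) = (-7 - 2*Z)*(-3) = 21 + 6*Z)
1580*1548 + o(-11) = 1580*1548 + (21 + 6*(-11)) = 2445840 + (21 - 66) = 2445840 - 45 = 2445795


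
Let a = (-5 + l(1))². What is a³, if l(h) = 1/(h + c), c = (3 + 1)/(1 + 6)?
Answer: 12230590464/1771561 ≈ 6903.9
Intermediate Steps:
c = 4/7 ≈ 0.57143
l(h) = 1/(4/7 + h) (l(h) = 1/(h + 4/7) = 1/(4/7 + h))
a = 2304/121 (a = (-5 + 7/(4 + 7*1))² = (-5 + 7/(4 + 7))² = (-5 + 7/11)² = (-48/11)² = 2304/121 ≈ 19.041)
a³ = (2304/121)³ = 12230590464/1771561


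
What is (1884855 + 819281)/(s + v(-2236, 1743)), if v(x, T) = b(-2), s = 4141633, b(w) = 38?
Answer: 2704136/4141671 ≈ 0.65291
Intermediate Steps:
v(x, T) = 38
(1884855 + 819281)/(s + v(-2236, 1743)) = (1884855 + 819281)/(4141633 + 38) = 2704136/4141671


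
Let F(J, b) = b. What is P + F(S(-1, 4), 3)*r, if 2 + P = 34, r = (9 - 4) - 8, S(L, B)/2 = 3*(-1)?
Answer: 23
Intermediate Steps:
S(L, B) = -6 (S(L, B) = 2*(3*(-1)) = 2*(-3) = -6)
r = -3 (r = 5 - 8 = -3)
P = 32 (P = -2 + 34 = 32)
P + F(S(-1, 4), 3)*r = 32 + 3*(-3) = 32 - 9 = 23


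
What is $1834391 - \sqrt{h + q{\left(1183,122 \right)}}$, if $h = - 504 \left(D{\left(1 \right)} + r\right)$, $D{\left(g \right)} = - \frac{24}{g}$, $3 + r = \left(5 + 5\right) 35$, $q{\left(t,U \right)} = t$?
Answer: $1834391 - i \sqrt{161609} \approx 1.8344 \cdot 10^{6} - 402.01 i$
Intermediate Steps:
$r = 347$ ($r = -3 + \left(5 + 5\right) 35 = -3 + 10 \cdot 35 = -3 + 350 = 347$)
$h = -162792$ ($h = - 504 \left(- \frac{24}{1} + 347\right) = - 504 \left(\left(-24\right) 1 + 347\right) = - 504 \left(-24 + 347\right) = \left(-504\right) 323 = -162792$)
$1834391 - \sqrt{h + q{\left(1183,122 \right)}} = 1834391 - \sqrt{-162792 + 1183} = 1834391 - \sqrt{-161609} = 1834391 - i \sqrt{161609}$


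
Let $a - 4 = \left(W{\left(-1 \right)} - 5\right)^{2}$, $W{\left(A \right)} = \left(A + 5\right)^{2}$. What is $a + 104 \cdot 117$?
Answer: $12293$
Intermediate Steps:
$W{\left(A \right)} = \left(5 + A\right)^{2}$
$a = 125$ ($a = 4 + \left(\left(5 - 1\right)^{2} - 5\right)^{2} = 4 + \left(4^{2} - 5\right)^{2} = 4 + \left(16 - 5\right)^{2} = 4 + 11^{2} = 4 + 121 = 125$)
$a + 104 \cdot 117 = 125 + 104 \cdot 117 = 125 + 12168 = 12293$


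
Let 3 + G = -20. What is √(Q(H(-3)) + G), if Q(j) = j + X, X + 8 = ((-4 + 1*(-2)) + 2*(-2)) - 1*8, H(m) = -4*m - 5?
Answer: I*√42 ≈ 6.4807*I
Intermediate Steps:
G = -23 (G = -3 - 20 = -23)
H(m) = -5 - 4*m
X = -26 (X = -8 + (((-4 + 1*(-2)) + 2*(-2)) - 1*8) = -8 + (((-4 - 2) - 4) - 8) = -8 + ((-6 - 4) - 8) = -8 + (-10 - 8) = -8 - 18 = -26)
Q(j) = -26 + j (Q(j) = j - 26 = -26 + j)
√(Q(H(-3)) + G) = √((-26 + (-5 - 4*(-3))) - 23) = √((-26 + (-5 + 12)) - 23) = √((-26 + 7) - 23) = √(-19 - 23) = √(-42) = I*√42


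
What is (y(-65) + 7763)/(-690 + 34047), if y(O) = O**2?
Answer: 3996/11119 ≈ 0.35939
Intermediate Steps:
(y(-65) + 7763)/(-690 + 34047) = ((-65)**2 + 7763)/(-690 + 34047) = (4225 + 7763)/33357 = 11988*(1/33357) = 3996/11119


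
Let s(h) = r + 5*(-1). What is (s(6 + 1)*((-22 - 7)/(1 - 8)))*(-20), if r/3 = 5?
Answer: -5800/7 ≈ -828.57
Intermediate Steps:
r = 15 (r = 3*5 = 15)
s(h) = 10 (s(h) = 15 + 5*(-1) = 15 - 5 = 10)
(s(6 + 1)*((-22 - 7)/(1 - 8)))*(-20) = (10*((-22 - 7)/(1 - 8)))*(-20) = (10*(-29/(-7)))*(-20) = (10*(-29*(-⅐)))*(-20) = (10*(29/7))*(-20) = (290/7)*(-20) = -5800/7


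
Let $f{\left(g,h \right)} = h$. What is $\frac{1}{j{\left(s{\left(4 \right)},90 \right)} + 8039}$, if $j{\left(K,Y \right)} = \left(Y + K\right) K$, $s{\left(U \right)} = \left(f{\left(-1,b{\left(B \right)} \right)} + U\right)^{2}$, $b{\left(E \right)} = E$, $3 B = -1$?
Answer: $\frac{81}{763810} \approx 0.00010605$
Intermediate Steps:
$B = - \frac{1}{3}$ ($B = \frac{1}{3} \left(-1\right) = - \frac{1}{3} \approx -0.33333$)
$s{\left(U \right)} = \left(- \frac{1}{3} + U\right)^{2}$
$j{\left(K,Y \right)} = K \left(K + Y\right)$ ($j{\left(K,Y \right)} = \left(K + Y\right) K = K \left(K + Y\right)$)
$\frac{1}{j{\left(s{\left(4 \right)},90 \right)} + 8039} = \frac{1}{\frac{\left(-1 + 3 \cdot 4\right)^{2}}{9} \left(\frac{\left(-1 + 3 \cdot 4\right)^{2}}{9} + 90\right) + 8039} = \frac{1}{\frac{\left(-1 + 12\right)^{2}}{9} \left(\frac{\left(-1 + 12\right)^{2}}{9} + 90\right) + 8039} = \frac{1}{\frac{11^{2}}{9} \left(\frac{11^{2}}{9} + 90\right) + 8039} = \frac{1}{\frac{1}{9} \cdot 121 \left(\frac{1}{9} \cdot 121 + 90\right) + 8039} = \frac{1}{\frac{121 \left(\frac{121}{9} + 90\right)}{9} + 8039} = \frac{1}{\frac{121}{9} \cdot \frac{931}{9} + 8039} = \frac{1}{\frac{112651}{81} + 8039} = \frac{1}{\frac{763810}{81}} = \frac{81}{763810}$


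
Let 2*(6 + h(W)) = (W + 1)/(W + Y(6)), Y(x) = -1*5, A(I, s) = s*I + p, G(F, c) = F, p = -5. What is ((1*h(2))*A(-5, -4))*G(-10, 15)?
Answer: 975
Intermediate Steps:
A(I, s) = -5 + I*s (A(I, s) = s*I - 5 = I*s - 5 = -5 + I*s)
Y(x) = -5
h(W) = -6 + (1 + W)/(2*(-5 + W)) (h(W) = -6 + ((W + 1)/(W - 5))/2 = -6 + ((1 + W)/(-5 + W))/2 = -6 + (1 + W)/(2*(-5 + W)))
((1*h(2))*A(-5, -4))*G(-10, 15) = ((1*((61 - 11*2)/(2*(-5 + 2))))*(-5 - 5*(-4)))*(-10) = ((1*((½)*(61 - 22)/(-3)))*(-5 + 20))*(-10) = ((1*((½)*(-⅓)*39))*15)*(-10) = ((1*(-13/2))*15)*(-10) = -13/2*15*(-10) = -195/2*(-10) = 975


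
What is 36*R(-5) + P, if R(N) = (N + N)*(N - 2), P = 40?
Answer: 2560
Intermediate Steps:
R(N) = 2*N*(-2 + N) (R(N) = (2*N)*(-2 + N) = 2*N*(-2 + N))
36*R(-5) + P = 36*(2*(-5)*(-2 - 5)) + 40 = 36*(2*(-5)*(-7)) + 40 = 36*70 + 40 = 2520 + 40 = 2560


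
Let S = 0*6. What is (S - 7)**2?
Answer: 49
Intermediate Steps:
S = 0
(S - 7)**2 = (0 - 7)**2 = (-7)**2 = 49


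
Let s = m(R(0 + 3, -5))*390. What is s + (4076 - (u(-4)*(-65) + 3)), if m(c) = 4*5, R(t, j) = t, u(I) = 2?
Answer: 12003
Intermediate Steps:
m(c) = 20
s = 7800 (s = 20*390 = 7800)
s + (4076 - (u(-4)*(-65) + 3)) = 7800 + (4076 - (2*(-65) + 3)) = 7800 + (4076 - (-130 + 3)) = 7800 + (4076 - 1*(-127)) = 7800 + (4076 + 127) = 7800 + 4203 = 12003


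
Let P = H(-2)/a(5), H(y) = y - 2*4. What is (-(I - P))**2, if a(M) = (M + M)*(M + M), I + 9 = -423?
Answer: 18653761/100 ≈ 1.8654e+5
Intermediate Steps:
H(y) = -8 + y (H(y) = y - 8 = -8 + y)
I = -432 (I = -9 - 423 = -432)
a(M) = 4*M**2 (a(M) = (2*M)*(2*M) = 4*M**2)
P = -1/10 (P = (-8 - 2)/((4*5**2)) = -10/(4*25) = -10/100 = -10*1/100 = -1/10 ≈ -0.10000)
(-(I - P))**2 = (-(-432 - 1*(-1/10)))**2 = (-(-432 + 1/10))**2 = (-1*(-4319/10))**2 = (4319/10)**2 = 18653761/100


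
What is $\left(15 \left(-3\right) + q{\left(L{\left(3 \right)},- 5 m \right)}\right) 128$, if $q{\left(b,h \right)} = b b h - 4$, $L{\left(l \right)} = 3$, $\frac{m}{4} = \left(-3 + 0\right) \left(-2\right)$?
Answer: $-144512$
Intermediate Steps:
$m = 24$ ($m = 4 \left(-3 + 0\right) \left(-2\right) = 4 \left(\left(-3\right) \left(-2\right)\right) = 4 \cdot 6 = 24$)
$q{\left(b,h \right)} = -4 + h b^{2}$ ($q{\left(b,h \right)} = b^{2} h - 4 = h b^{2} - 4 = -4 + h b^{2}$)
$\left(15 \left(-3\right) + q{\left(L{\left(3 \right)},- 5 m \right)}\right) 128 = \left(15 \left(-3\right) + \left(-4 + \left(-5\right) 24 \cdot 3^{2}\right)\right) 128 = \left(-45 - 1084\right) 128 = \left(-1129\right) 128 = -144512$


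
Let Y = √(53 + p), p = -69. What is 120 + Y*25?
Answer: 120 + 100*I ≈ 120.0 + 100.0*I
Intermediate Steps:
Y = 4*I (Y = √(53 - 69) = √(-16) = 4*I ≈ 4.0*I)
120 + Y*25 = 120 + (4*I)*25 = 120 + 100*I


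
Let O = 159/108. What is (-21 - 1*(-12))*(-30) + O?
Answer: 9773/36 ≈ 271.47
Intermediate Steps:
O = 53/36 (O = 159*(1/108) = 53/36 ≈ 1.4722)
(-21 - 1*(-12))*(-30) + O = (-21 - 1*(-12))*(-30) + 53/36 = (-21 + 12)*(-30) + 53/36 = -9*(-30) + 53/36 = 270 + 53/36 = 9773/36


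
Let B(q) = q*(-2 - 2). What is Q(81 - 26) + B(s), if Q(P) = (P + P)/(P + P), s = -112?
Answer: 449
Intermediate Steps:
Q(P) = 1 (Q(P) = (2*P)/((2*P)) = (2*P)*(1/(2*P)) = 1)
B(q) = -4*q (B(q) = q*(-4) = -4*q)
Q(81 - 26) + B(s) = 1 - 4*(-112) = 1 + 448 = 449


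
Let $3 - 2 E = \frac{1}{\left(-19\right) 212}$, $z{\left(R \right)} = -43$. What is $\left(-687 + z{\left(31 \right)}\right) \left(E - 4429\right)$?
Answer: $\frac{13018797735}{4028} \approx 3.2321 \cdot 10^{6}$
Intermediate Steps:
$E = \frac{12085}{8056}$ ($E = \frac{3}{2} - \frac{1}{2 \left(\left(-19\right) 212\right)} = \frac{3}{2} - \frac{1}{2 \left(-4028\right)} = \frac{3}{2} - - \frac{1}{8056} = \frac{3}{2} + \frac{1}{8056} = \frac{12085}{8056} \approx 1.5001$)
$\left(-687 + z{\left(31 \right)}\right) \left(E - 4429\right) = \left(-687 - 43\right) \left(\frac{12085}{8056} - 4429\right) = \left(-730\right) \left(- \frac{35667939}{8056}\right) = \frac{13018797735}{4028}$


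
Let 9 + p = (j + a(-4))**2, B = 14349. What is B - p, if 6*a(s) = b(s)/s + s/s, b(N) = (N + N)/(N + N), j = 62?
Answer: 671903/64 ≈ 10498.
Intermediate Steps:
b(N) = 1 (b(N) = (2*N)/((2*N)) = (2*N)*(1/(2*N)) = 1)
a(s) = 1/6 + 1/(6*s) (a(s) = (1/s + s/s)/6 = (1/s + 1)/6 = (1 + 1/s)/6 = 1/6 + 1/(6*s))
p = 246433/64 (p = -9 + (62 + (1/6)*(1 - 4)/(-4))**2 = -9 + (62 + (1/6)*(-1/4)*(-3))**2 = -9 + (62 + 1/8)**2 = -9 + (497/8)**2 = -9 + 247009/64 = 246433/64 ≈ 3850.5)
B - p = 14349 - 1*246433/64 = 14349 - 246433/64 = 671903/64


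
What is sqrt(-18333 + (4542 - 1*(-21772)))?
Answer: sqrt(7981) ≈ 89.336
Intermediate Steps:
sqrt(-18333 + (4542 - 1*(-21772))) = sqrt(-18333 + (4542 + 21772)) = sqrt(-18333 + 26314) = sqrt(7981)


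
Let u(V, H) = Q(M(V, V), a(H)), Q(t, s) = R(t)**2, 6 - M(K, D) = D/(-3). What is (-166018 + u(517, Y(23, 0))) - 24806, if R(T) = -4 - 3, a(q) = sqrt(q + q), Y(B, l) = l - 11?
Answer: -190775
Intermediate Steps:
M(K, D) = 6 + D/3 (M(K, D) = 6 - D/(-3) = 6 - D*(-1)/3 = 6 - (-1)*D/3 = 6 + D/3)
Y(B, l) = -11 + l
a(q) = sqrt(2)*sqrt(q) (a(q) = sqrt(2*q) = sqrt(2)*sqrt(q))
R(T) = -7
Q(t, s) = 49 (Q(t, s) = (-7)**2 = 49)
u(V, H) = 49
(-166018 + u(517, Y(23, 0))) - 24806 = (-166018 + 49) - 24806 = -165969 - 24806 = -190775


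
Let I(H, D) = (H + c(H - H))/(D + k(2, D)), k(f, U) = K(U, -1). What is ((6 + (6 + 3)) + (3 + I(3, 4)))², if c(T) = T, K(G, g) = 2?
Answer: 1369/4 ≈ 342.25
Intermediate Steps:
k(f, U) = 2
I(H, D) = H/(2 + D) (I(H, D) = (H + (H - H))/(D + 2) = (H + 0)/(2 + D) = H/(2 + D))
((6 + (6 + 3)) + (3 + I(3, 4)))² = ((6 + (6 + 3)) + (3 + 3/(2 + 4)))² = ((6 + 9) + (3 + 3/6))² = (15 + (3 + 3*(⅙)))² = (15 + (3 + ½))² = (15 + 7/2)² = (37/2)² = 1369/4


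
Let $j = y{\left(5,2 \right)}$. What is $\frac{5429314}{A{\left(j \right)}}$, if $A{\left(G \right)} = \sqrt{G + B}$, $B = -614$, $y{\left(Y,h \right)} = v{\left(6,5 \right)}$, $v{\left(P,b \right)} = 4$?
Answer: $- \frac{2714657 i \sqrt{610}}{305} \approx - 2.1983 \cdot 10^{5} i$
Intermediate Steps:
$y{\left(Y,h \right)} = 4$
$j = 4$
$A{\left(G \right)} = \sqrt{-614 + G}$ ($A{\left(G \right)} = \sqrt{G - 614} = \sqrt{-614 + G}$)
$\frac{5429314}{A{\left(j \right)}} = \frac{5429314}{\sqrt{-614 + 4}} = \frac{5429314}{\sqrt{-610}} = \frac{5429314}{i \sqrt{610}} = 5429314 \left(- \frac{i \sqrt{610}}{610}\right) = - \frac{2714657 i \sqrt{610}}{305}$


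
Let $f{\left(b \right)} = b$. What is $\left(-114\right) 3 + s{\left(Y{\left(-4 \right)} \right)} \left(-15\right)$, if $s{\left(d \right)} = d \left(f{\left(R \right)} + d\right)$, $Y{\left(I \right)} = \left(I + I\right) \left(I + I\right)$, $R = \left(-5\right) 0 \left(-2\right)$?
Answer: $-61782$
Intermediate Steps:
$R = 0$ ($R = 0 \left(-2\right) = 0$)
$Y{\left(I \right)} = 4 I^{2}$ ($Y{\left(I \right)} = 2 I 2 I = 4 I^{2}$)
$s{\left(d \right)} = d^{2}$ ($s{\left(d \right)} = d \left(0 + d\right) = d d = d^{2}$)
$\left(-114\right) 3 + s{\left(Y{\left(-4 \right)} \right)} \left(-15\right) = \left(-114\right) 3 + \left(4 \left(-4\right)^{2}\right)^{2} \left(-15\right) = -342 + \left(4 \cdot 16\right)^{2} \left(-15\right) = -342 + 64^{2} \left(-15\right) = -342 + 4096 \left(-15\right) = -342 - 61440 = -61782$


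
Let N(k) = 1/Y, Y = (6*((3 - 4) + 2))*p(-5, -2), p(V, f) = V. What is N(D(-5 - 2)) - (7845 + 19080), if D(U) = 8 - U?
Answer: -807751/30 ≈ -26925.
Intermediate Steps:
Y = -30 (Y = (6*((3 - 4) + 2))*(-5) = (6*(-1 + 2))*(-5) = (6*1)*(-5) = 6*(-5) = -30)
N(k) = -1/30 (N(k) = 1/(-30) = -1/30)
N(D(-5 - 2)) - (7845 + 19080) = -1/30 - (7845 + 19080) = -1/30 - 1*26925 = -1/30 - 26925 = -807751/30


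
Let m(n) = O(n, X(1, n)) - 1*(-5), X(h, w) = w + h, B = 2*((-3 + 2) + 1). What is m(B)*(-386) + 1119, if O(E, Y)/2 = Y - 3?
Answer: 733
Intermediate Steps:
B = 0 (B = 2*(-1 + 1) = 2*0 = 0)
X(h, w) = h + w
O(E, Y) = -6 + 2*Y (O(E, Y) = 2*(Y - 3) = 2*(-3 + Y) = -6 + 2*Y)
m(n) = 1 + 2*n (m(n) = (-6 + 2*(1 + n)) - 1*(-5) = (-6 + (2 + 2*n)) + 5 = (-4 + 2*n) + 5 = 1 + 2*n)
m(B)*(-386) + 1119 = (1 + 2*0)*(-386) + 1119 = (1 + 0)*(-386) + 1119 = 1*(-386) + 1119 = -386 + 1119 = 733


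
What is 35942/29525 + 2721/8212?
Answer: 375493229/242459300 ≈ 1.5487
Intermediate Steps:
35942/29525 + 2721/8212 = 375493229/242459300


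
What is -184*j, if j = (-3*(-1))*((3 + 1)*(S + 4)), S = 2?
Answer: -13248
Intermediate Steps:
j = 72 (j = (-3*(-1))*((3 + 1)*(2 + 4)) = 3*(4*6) = 3*24 = 72)
-184*j = -184*72 = -13248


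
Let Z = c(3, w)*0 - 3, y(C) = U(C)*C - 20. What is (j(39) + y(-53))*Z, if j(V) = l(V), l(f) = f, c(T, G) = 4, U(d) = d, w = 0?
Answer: -8484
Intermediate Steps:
j(V) = V
y(C) = -20 + C**2 (y(C) = C*C - 20 = C**2 - 20 = -20 + C**2)
Z = -3 (Z = 4*0 - 3 = 0 - 3 = -3)
(j(39) + y(-53))*Z = (39 + (-20 + (-53)**2))*(-3) = (39 + (-20 + 2809))*(-3) = (39 + 2789)*(-3) = 2828*(-3) = -8484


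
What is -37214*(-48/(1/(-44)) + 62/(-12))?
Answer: -235211087/3 ≈ -7.8404e+7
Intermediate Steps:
-37214*(-48/(1/(-44)) + 62/(-12)) = -37214*(-48/(-1/44) + 62*(-1/12)) = -37214*(-48*(-44) - 31/6) = -37214*(2112 - 31/6) = -37214*12641/6 = -235211087/3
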